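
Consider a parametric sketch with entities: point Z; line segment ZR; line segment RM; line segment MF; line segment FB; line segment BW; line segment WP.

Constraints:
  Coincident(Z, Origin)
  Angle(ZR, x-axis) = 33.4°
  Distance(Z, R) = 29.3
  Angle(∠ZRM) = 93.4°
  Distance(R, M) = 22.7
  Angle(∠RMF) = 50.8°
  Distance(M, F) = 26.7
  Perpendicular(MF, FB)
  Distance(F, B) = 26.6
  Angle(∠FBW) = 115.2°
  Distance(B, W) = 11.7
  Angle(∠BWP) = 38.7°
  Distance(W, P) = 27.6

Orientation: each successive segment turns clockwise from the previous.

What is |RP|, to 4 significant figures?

17.61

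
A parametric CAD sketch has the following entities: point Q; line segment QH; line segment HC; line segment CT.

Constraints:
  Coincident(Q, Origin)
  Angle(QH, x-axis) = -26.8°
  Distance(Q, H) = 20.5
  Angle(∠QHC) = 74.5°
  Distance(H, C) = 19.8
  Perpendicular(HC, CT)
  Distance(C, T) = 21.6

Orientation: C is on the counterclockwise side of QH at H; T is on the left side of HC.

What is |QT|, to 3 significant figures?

14.4

Q is at the origin; QH runs at -26.8° with length 20.5, so H = 20.5·(cos -26.8°, sin -26.8°) = (18.3, -9.24). ∠QHC = 74.5°, so HC runs at -26.8° + (180° − 74.5°) = 78.7° from the x-axis; with |HC| = 19.8, C = H + 19.8·(cos 78.7°, sin 78.7°) = (22.2, 10.2). HC ⟂ CT; with |CT| = 21.6 on the left of HC, T = C + 21.6·(-0.981, 0.196) = (0.996, 14.4). Then |QT| = |T − Q| = 14.4.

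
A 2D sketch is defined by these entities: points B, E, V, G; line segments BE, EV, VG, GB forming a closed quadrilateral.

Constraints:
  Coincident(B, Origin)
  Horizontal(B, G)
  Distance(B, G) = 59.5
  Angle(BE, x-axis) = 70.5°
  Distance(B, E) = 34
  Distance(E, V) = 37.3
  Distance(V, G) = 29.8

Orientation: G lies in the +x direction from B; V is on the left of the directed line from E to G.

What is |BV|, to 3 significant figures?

55.7

B is at the origin; BG is horizontal with |BG| = 59.5 and G in +x, so G = (59.5, 0). BE runs at 70.5° with |BE| = 34.0, so E = (11.3, 32.0). V is determined by |EV| = 37.3 and |VG| = 29.8 together: it lies at the intersection of circle(E, 37.3) and circle(G, 29.8). With |EG| = 57.8, the foot of the radical line on EG is 33.3 from E and the perpendicular offset is √(37.3² − 33.3²) = 16.9. Taking the left-of-EG solution: V = (48.4, 27.7).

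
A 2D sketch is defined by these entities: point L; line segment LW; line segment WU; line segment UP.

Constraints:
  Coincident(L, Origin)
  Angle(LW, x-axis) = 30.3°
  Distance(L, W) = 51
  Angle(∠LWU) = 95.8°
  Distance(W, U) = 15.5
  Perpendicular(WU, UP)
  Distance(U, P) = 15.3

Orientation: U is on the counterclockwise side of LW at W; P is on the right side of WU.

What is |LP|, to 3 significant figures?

69.2

L is at the origin; LW runs at 30.3° with length 51.0, so W = 51.0·(cos 30.3°, sin 30.3°) = (44.0, 25.7). ∠LWU = 95.8°, so WU runs at 30.3° + (180° − 95.8°) = 114° from the x-axis; with |WU| = 15.5, U = W + 15.5·(cos 114°, sin 114°) = (37.6, 39.8). The perpendicularity gives UP at right angles to WU; with |UP| = 15.3 on the right of WU, P = U + 15.3·(0.910, 0.415) = (51.5, 46.2). Then |LP| = |P − L| = 69.2.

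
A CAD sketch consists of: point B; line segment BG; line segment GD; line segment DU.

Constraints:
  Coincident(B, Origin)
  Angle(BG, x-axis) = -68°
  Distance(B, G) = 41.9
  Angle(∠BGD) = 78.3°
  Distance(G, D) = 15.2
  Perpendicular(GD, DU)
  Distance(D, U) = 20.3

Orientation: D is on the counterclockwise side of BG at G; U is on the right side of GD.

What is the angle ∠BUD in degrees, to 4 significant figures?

6.238°

∠BGD = 78.3°, so GD runs at -68.0° + (180° − 78.3°) = 33.70° from the x-axis; with |GD| = 15.2, D = G + 15.2·(cos 33.70°, sin 33.70°) = (28.34, -30.42). GD is perpendicular to DU; with |DU| = 20.3 on the right of GD, U = D + 20.3·(0.5548, -0.8320) = (39.61, -47.30). Then cos ∠BUD = UB·UD / (|UB||UD|), giving 6.238°.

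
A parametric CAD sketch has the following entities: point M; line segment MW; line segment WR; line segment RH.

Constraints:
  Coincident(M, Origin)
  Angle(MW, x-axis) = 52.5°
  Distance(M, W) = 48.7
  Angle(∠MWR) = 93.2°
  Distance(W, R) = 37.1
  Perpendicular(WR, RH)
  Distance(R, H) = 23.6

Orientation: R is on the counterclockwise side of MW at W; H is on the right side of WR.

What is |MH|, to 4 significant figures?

82.47

M is at the origin; MW runs at 52.5° with length 48.7, so W = 48.7·(cos 52.5°, sin 52.5°) = (29.65, 38.64). ∠MWR = 93.2°, so WR runs at 52.5° + (180° − 93.2°) = 139.3° from the x-axis; with |WR| = 37.1, R = W + 37.1·(cos 139.3°, sin 139.3°) = (1.520, 62.83). The perpendicularity gives RH at right angles to WR; with |RH| = 23.6 on the right of WR, H = R + 23.6·(0.6521, 0.7581) = (16.91, 80.72). Then |MH| = |H − M| = 82.47.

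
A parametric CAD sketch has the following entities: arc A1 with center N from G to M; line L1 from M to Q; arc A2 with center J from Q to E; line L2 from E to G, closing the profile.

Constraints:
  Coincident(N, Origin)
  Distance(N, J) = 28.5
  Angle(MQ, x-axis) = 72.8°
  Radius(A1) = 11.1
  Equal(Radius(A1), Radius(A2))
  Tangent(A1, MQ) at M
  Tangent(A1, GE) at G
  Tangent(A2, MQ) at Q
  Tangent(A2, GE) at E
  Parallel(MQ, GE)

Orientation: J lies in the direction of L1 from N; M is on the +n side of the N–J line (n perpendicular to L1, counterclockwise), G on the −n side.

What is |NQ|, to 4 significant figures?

30.59

Tangency of A1 to both parallel lines with radius 11.1 puts M and G at N ± 11.1·n: M = (-10.60, 3.282), G = (10.60, -3.282). Equal radii place Q and E the same way about J: Q = J + 11.1·n = (-2.176, 30.51), E = J − 11.1·n = (19.03, 23.94). Then |NQ| = |Q − N| = 30.59.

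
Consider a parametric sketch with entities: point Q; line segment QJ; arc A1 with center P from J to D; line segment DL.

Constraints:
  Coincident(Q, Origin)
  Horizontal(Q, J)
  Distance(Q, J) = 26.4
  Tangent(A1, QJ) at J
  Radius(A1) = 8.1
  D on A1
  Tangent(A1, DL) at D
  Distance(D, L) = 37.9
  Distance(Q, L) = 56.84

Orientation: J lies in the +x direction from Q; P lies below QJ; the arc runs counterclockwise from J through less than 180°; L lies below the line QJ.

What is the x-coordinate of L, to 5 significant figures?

32.981

Checks: |QJ| = 26.40 ✓; |PD| = 8.100 ✓; ∠(PD, DL) = 90.00° ✓; |DL| = 37.90 ✓; |QL| = 56.84 ✓.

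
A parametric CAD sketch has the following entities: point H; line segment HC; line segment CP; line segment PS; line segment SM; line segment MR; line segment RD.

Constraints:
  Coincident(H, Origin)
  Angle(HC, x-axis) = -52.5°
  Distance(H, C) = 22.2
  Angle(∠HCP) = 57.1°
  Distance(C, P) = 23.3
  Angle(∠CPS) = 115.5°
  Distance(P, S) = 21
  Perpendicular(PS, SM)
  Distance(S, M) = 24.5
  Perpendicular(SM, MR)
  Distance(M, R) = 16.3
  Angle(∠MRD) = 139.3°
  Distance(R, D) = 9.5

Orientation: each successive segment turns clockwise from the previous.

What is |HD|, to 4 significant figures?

14.49

H is at the origin; HC runs at -52.5° with length 22.2, so C = (13.51, -17.61). ∠HCP = 57.1° gives CP at -175.4° from the x-axis; with |CP| = 23.3, P = (-9.710, -19.48). ∠CPS = 115.5° gives PS at 120.1° from the x-axis; with |PS| = 21.0, S = (-20.24, -1.313). PS ⟂ SM, so SM runs at 30.10°; with |SM| = 24.5, M = (0.9540, 10.97). The perpendicularity gives MR at right angles to SM, so MR runs at -59.90°; with |MR| = 16.3, R = (9.129, -3.128). ∠MRD = 139.3° gives RD at -100.6° from the x-axis; with |RD| = 9.5, D = (7.381, -12.47). Then |HD| = |D − H| = 14.49.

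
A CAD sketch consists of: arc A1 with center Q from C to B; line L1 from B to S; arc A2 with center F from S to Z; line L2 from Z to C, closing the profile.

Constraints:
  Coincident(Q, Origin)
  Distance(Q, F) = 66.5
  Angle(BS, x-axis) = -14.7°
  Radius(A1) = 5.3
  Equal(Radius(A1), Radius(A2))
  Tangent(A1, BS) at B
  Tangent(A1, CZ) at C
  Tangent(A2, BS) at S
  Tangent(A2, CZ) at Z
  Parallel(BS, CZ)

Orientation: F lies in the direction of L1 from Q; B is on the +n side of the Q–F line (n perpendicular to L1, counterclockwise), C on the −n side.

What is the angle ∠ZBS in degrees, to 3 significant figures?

9.06°

Tangency of A1 to both parallel lines with radius 5.3 puts B and C at Q ± 5.3·n: B = (1.34, 5.13), C = (-1.34, -5.13). Equal radii place S and Z the same way about F: S = F + 5.3·n = (65.7, -11.7), Z = F − 5.3·n = (63.0, -22.0). Then cos ∠ZBS = BZ·BS / (|BZ||BS|), giving 9.06°.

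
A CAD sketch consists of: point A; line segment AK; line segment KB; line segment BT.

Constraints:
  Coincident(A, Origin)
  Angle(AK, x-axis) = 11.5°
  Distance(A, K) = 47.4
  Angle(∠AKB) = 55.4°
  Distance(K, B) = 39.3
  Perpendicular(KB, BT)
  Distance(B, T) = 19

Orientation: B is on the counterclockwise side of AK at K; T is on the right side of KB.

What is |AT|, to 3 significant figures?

59.3

A is at the origin; AK runs at 11.5° with length 47.4, so K = 47.4·(cos 11.5°, sin 11.5°) = (46.4, 9.45). ∠AKB = 55.4°, so KB runs at 11.5° + (180° − 55.4°) = 136° from the x-axis; with |KB| = 39.3, B = K + 39.3·(cos 136°, sin 136°) = (18.1, 36.7). KB ⟂ BT; with |BT| = 19.0 on the right of KB, T = B + 19.0·(0.693, 0.721) = (31.3, 50.4). Then |AT| = |T − A| = 59.3.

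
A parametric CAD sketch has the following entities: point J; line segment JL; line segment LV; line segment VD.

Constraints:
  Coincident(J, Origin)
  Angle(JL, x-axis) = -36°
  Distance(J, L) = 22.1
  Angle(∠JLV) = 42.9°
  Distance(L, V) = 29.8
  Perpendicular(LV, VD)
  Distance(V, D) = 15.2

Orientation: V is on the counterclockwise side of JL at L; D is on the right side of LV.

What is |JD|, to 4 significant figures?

33.17

∠JLV = 42.9°, so LV runs at -36.0° + (180° − 42.9°) = 101.1° from the x-axis; with |LV| = 29.8, V = L + 29.8·(cos 101.1°, sin 101.1°) = (12.14, 16.25). The perpendicularity gives VD at right angles to LV; with |VD| = 15.2 on the right of LV, D = V + 15.2·(0.9813, 0.1925) = (27.06, 19.18). Then |JD| = |D − J| = 33.17.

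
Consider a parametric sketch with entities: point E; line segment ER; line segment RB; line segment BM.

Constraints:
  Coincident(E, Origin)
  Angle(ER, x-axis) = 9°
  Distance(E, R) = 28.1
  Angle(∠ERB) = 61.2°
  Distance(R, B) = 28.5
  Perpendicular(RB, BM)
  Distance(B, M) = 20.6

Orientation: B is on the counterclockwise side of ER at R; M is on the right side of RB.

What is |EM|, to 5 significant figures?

47.635

∠ERB = 61.2°, so RB runs at 9.0° + (180° − 61.2°) = 127.80° from the x-axis; with |RB| = 28.5, B = R + 28.5·(cos 127.80°, sin 127.80°) = (10.286, 26.915). RB is perpendicular to BM; with |BM| = 20.6 on the right of RB, M = B + 20.6·(0.79016, 0.61291) = (26.563, 39.541). Then |EM| = |M − E| = 47.635.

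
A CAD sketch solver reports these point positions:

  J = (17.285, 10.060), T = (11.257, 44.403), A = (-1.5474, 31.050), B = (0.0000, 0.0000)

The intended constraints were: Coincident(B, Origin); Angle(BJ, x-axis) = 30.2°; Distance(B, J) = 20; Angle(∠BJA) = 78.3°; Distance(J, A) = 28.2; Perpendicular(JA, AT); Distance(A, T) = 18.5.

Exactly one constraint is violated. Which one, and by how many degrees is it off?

Perpendicular(JA, AT) — off by 4.30°.

B = (0.00, 0.00) ✓; BJ at 30.20° ✓; |BJ| = 20.00 ✓; ∠BJA = 78.30° ✓; |JA| = 28.20 ✓; ∠(JA, AT) = 85.70° ✗; |AT| = 18.50 ✓.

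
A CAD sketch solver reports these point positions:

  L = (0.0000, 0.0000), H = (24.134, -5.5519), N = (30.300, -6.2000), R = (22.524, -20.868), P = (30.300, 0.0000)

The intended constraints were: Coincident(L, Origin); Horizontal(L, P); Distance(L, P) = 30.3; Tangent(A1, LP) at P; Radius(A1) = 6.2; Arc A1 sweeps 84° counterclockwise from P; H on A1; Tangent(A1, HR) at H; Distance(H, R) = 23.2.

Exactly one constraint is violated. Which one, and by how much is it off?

Distance(H, R) = 23.2 — off by 7.80.

L = (0.00, 0.00) ✓; L.y = 0.00, P.y = 0.00 ✓; |LP| = 30.30 ✓; ∠(NP, PL) = 90.00° ✓; |NP| = 6.200 ✓; bearing(N→H) − bearing(N→P) = 84.00° ✓; |NH| = 6.200 ✓; ∠(NH, HR) = 90.00° ✓; |HR| = 15.40 ✗.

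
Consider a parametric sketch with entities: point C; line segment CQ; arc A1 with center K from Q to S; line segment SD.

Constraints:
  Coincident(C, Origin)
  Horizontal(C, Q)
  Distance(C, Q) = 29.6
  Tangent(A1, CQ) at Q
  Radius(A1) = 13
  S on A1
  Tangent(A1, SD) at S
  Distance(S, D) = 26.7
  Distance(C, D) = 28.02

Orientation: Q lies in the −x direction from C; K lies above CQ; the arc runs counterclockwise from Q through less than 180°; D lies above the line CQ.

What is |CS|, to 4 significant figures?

19.69

Checks: |CQ| = 29.60 ✓; |KS| = 13.00 ✓; ∠(KS, SD) = 90.00° ✓; |SD| = 26.70 ✓; |CD| = 28.02 ✓.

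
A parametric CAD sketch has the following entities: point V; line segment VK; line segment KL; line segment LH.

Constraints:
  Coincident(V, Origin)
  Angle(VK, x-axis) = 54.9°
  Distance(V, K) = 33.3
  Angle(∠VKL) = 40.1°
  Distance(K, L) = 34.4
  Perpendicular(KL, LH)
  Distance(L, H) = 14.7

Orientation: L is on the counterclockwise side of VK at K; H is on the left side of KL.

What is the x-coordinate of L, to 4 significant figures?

-14.11

V is at the origin; VK runs at 54.9° with length 33.3, so K = 33.3·(cos 54.9°, sin 54.9°) = (19.15, 27.24). ∠VKL = 40.1°, so KL runs at 54.9° + (180° − 40.1°) = 194.8° from the x-axis; with |KL| = 34.4, L = K + 34.4·(cos 194.8°, sin 194.8°) = (-14.11, 18.46). So L.x = -14.11.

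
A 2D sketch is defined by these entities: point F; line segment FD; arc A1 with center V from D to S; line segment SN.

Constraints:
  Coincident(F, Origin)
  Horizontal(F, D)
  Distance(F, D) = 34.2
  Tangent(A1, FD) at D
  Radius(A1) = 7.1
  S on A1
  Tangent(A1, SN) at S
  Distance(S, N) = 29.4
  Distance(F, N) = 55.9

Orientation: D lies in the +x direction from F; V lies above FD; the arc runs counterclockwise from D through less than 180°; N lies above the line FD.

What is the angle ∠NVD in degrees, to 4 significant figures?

163.8°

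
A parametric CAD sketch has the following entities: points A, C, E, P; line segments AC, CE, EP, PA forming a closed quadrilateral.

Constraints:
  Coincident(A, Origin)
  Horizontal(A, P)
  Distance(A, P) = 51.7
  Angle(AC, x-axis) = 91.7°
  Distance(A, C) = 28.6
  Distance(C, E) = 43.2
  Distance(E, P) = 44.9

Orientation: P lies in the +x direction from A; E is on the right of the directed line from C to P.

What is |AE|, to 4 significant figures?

16.16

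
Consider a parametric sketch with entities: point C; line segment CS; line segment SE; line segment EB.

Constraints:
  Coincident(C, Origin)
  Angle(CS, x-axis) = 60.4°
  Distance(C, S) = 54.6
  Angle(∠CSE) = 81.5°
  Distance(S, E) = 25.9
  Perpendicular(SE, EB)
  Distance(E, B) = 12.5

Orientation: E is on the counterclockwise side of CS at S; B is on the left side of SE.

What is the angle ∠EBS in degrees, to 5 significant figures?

64.237°

∠CSE = 81.5°, so SE runs at 60.4° + (180° − 81.5°) = 158.90° from the x-axis; with |SE| = 25.9, E = S + 25.9·(cos 158.90°, sin 158.90°) = (2.8057, 56.798). The perpendicularity gives EB at right angles to SE; with |EB| = 12.5 on the left of SE, B = E + 12.5·(-0.36000, -0.93295) = (-1.6942, 45.136). Then cos ∠EBS = BE·BS / (|BE||BS|), giving 64.237°.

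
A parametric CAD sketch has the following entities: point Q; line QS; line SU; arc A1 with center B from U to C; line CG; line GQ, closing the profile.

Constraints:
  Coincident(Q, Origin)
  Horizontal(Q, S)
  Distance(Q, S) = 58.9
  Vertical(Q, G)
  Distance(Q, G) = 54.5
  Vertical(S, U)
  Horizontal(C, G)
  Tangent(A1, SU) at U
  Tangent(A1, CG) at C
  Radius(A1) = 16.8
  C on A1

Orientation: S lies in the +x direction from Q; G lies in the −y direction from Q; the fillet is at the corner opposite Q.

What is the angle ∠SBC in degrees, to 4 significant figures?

156.0°

Q is at the origin; QS is horizontal with |QS| = 58.9 and S on the +x side, so S = (58.90, 0.000). Q and G share the same x with |QG| = 54.5 and G on the −y side, so G = (0.000, -54.50). The virtual corner opposite Q is at (58.90, -54.50). The tangent condition forces BU to be normal to SU and the tangent condition forces BC to be normal to CG, with radius 16.8, so the center B sits 16.8 in from both sides at B = (42.10, -37.70). That places the tangent points at U = (58.90, -37.70) on SU and C = (42.10, -54.50) on CG. Then cos ∠SBC = BS·BC / (|BS||BC|), giving 156.0°.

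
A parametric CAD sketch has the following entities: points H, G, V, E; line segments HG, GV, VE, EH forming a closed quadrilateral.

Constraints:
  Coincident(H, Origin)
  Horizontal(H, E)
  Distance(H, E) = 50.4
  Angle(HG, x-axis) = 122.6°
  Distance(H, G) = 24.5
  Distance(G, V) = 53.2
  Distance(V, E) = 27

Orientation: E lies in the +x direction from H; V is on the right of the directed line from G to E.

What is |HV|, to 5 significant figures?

30.600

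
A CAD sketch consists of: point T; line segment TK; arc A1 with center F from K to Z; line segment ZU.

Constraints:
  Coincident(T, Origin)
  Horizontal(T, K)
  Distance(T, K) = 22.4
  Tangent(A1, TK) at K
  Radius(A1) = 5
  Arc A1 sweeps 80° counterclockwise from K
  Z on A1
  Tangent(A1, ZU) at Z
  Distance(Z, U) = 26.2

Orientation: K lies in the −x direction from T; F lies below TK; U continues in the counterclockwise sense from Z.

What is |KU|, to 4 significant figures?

31.40

T is at the origin; T and K share the same y with |TK| = 22.4 and K on the −x side, so K = (-22.40, 0.000). Tangency of A1 to TK means the radius FK is perpendicular to TK, so F = K + (0, -5) = (-22.40, -5.000). On A1, K sits at bearing 90° from F; an 80° counterclockwise sweep puts Z at bearing 170°, so Z = F + 5.0·(cos 170°, sin 170°) = (-27.32, -4.132). A1 meets ZU tangentially, so FZ is at right angles to ZU, so ZU runs along (−sin 170°, cos 170°); with |ZU| = 26.2, U = (-31.87, -29.93). Then |KU| = |U − K| = 31.40.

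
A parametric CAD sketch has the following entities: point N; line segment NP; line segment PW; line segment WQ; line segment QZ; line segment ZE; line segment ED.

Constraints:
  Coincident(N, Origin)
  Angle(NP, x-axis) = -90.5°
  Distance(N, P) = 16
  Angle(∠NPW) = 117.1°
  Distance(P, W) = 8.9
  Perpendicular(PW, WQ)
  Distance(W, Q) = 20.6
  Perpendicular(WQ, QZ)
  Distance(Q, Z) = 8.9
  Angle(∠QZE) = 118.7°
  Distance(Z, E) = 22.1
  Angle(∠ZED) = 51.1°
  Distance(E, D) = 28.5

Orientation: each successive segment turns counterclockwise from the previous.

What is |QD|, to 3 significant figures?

16.7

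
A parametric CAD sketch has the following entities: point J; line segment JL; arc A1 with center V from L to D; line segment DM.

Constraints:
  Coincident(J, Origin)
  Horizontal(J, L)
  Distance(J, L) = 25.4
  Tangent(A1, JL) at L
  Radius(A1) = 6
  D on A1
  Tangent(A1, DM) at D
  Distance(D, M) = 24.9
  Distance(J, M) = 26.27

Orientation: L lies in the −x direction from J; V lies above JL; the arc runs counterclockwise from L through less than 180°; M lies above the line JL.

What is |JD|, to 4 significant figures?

20.38

J is at the origin; J and L share the same y with |JL| = 25.4 and L on the −x side, so L = (-25.40, 0.000). Since A1 is tangent to JL there, VL ⟂ JL, so V = L + (0, 6) = (-25.40, 6.000). Since VD ⟂ DM (tangency), |VM| = √(6.0² + 24.9²) = 25.61 regardless of where D sits on A1. So M lies on both circle(J, 26.27) and circle(V, 25.61); the above-JL intersection is M = (-8.183, 24.96). D is the foot of the tangent from M: D = (-20.14, 3.120).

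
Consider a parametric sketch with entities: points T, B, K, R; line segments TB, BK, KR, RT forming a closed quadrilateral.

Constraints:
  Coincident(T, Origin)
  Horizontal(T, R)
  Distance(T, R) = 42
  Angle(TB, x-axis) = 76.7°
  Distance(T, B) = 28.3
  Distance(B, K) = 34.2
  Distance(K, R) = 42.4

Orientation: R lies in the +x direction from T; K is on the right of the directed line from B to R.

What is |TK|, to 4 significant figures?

6.040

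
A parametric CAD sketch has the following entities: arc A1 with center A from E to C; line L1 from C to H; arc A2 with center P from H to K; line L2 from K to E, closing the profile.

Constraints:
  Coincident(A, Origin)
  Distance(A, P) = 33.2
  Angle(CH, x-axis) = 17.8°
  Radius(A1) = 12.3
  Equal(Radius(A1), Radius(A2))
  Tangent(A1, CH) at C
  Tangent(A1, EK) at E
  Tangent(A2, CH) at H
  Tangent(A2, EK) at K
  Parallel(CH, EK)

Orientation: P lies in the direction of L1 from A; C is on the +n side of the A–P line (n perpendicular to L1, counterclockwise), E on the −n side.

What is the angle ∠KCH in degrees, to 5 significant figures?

36.537°

The slot axis is L1's direction at 17.8°, so u = (cos 17.8°, sin 17.8°) = (0.95213, 0.30570) and n = (−sin 17.8°, cos 17.8°) = (-0.30570, 0.95213). A is at the origin and P lies 33.2 along u from A, so P = 33.2·u = (31.611, 10.149). Tangency of A1 to both parallel lines with radius 12.3 puts C and E at A ± 12.3·n: C = (-3.7601, 11.711), E = (3.7601, -11.711). Equal radii place H and K the same way about P: H = P + 12.3·n = (27.851, 21.860), K = P − 12.3·n = (35.371, -1.5621). Then cos ∠KCH = CK·CH / (|CK||CH|), giving 36.537°.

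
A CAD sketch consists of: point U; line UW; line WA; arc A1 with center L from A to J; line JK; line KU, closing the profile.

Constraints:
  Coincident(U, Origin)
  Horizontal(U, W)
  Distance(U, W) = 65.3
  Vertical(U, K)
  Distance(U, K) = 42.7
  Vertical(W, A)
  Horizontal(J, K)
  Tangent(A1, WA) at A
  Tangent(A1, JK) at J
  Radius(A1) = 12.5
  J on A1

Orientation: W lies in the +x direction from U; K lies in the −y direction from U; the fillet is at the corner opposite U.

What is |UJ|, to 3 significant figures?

67.9

U is at the origin; UW is horizontal with |UW| = 65.3 and W on the +x side, so W = (65.3, 0.00). UK is vertical with |UK| = 42.7 and K on the −y side, so K = (0.00, -42.7). The virtual corner opposite U is at (65.3, -42.7). Tangency of A1 to WA means the radius LA is perpendicular to WA and since A1 is tangent to JK there, LJ ⟂ JK, with radius 12.5, so the center L sits 12.5 in from both sides at L = (52.8, -30.2). That places the tangent points at A = (65.3, -30.2) on WA and J = (52.8, -42.7) on JK. Then |UJ| = |J − U| = 67.9.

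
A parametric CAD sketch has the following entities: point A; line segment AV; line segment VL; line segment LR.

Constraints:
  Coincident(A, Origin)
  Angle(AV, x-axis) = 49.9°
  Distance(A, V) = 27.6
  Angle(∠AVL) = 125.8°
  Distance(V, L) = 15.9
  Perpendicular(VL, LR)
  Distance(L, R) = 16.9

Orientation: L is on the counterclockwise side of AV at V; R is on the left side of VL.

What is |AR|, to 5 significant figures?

32.511

A is at the origin; AV runs at 49.9° with length 27.6, so V = 27.6·(cos 49.9°, sin 49.9°) = (17.778, 21.112). ∠AVL = 125.8°, so VL runs at 49.9° + (180° − 125.8°) = 104.10° from the x-axis; with |VL| = 15.9, L = V + 15.9·(cos 104.10°, sin 104.10°) = (13.904, 36.533). VL is perpendicular to LR; with |LR| = 16.9 on the left of VL, R = L + 16.9·(-0.96987, -0.24362) = (-2.4865, 32.416). Then |AR| = |R − A| = 32.511.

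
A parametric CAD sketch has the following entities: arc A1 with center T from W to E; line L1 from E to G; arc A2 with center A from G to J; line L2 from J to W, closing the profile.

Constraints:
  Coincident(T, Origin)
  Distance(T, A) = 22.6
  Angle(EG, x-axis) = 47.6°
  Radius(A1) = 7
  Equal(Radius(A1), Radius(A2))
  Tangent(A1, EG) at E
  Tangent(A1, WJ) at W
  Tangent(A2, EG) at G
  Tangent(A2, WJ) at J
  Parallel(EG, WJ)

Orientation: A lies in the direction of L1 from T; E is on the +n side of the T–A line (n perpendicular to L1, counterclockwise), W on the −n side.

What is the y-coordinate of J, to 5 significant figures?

11.969

The slot axis is L1's direction at 47.6°, so u = (cos 47.6°, sin 47.6°) = (0.67430, 0.73846) and n = (−sin 47.6°, cos 47.6°) = (-0.73846, 0.67430). T is at the origin and A lies 22.6 along u from T, so A = 22.6·u = (15.239, 16.689). Tangency of A1 to both parallel lines with radius 7.0 puts E and W at T ± 7.0·n: E = (-5.1692, 4.7201), W = (5.1692, -4.7201). Equal radii place G and J the same way about A: G = A + 7.0·n = (10.070, 21.409), J = A − 7.0·n = (20.408, 11.969). So J.y = 11.969.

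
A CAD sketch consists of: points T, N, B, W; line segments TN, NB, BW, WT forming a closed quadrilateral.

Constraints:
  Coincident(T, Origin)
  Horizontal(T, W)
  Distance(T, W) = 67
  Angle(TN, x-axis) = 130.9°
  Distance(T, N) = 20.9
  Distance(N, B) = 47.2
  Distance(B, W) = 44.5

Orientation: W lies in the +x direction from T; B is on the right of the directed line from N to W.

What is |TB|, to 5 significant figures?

27.182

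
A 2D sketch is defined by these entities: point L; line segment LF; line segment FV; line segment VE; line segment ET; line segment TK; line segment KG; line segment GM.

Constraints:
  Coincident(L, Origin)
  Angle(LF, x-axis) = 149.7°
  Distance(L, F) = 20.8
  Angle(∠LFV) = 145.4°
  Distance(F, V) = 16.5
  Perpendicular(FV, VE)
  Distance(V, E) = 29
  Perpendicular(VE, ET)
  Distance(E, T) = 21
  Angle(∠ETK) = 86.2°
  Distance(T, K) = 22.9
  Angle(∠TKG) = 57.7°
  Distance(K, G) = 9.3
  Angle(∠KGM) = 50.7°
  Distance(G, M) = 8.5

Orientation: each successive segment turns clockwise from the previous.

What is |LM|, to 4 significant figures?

13.57

L is at the origin; LF runs at 149.7° with length 20.8, so F = (-17.96, 10.49). ∠LFV = 145.4° gives FV at 115.1° from the x-axis; with |FV| = 16.5, V = (-24.96, 25.44). The perpendicularity gives VE at right angles to FV, so VE runs at 25.10°; with |VE| = 29.0, E = (1.304, 37.74). The perpendicularity gives ET at right angles to VE, so ET runs at -64.90°; with |ET| = 21.0, T = (10.21, 18.72). ∠ETK = 86.2° gives TK at -158.7° from the x-axis; with |TK| = 22.9, K = (-11.12, 10.40). ∠TKG = 57.7° gives KG at 79.00° from the x-axis; with |KG| = 9.3, G = (-9.349, 19.53). ∠KGM = 50.7° gives GM at -50.30° from the x-axis; with |GM| = 8.5, M = (-3.920, 12.99). Then |LM| = |M − L| = 13.57.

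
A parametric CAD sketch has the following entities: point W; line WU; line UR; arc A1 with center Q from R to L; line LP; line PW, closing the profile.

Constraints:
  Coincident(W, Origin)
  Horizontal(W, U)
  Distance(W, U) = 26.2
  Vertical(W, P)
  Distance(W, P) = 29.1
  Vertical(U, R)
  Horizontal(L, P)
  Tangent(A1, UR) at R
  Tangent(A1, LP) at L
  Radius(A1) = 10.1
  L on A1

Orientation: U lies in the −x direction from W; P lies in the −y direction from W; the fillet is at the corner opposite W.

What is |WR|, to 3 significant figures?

32.4

W is at the origin; W and U share the same y with |WU| = 26.2 and U on the −x side, so U = (-26.2, 0.00). W and P share the same x with |WP| = 29.1 and P on the −y side, so P = (0.00, -29.1). The virtual corner opposite W is at (-26.2, -29.1). Tangency of A1 to UR means the radius QR is perpendicular to UR and A1 meets LP tangentially, so QL is at right angles to LP, with radius 10.1, so the center Q sits 10.1 in from both sides at Q = (-16.1, -19.0). That places the tangent points at R = (-26.2, -19.0) on UR and L = (-16.1, -29.1) on LP. Then |WR| = |R − W| = 32.4.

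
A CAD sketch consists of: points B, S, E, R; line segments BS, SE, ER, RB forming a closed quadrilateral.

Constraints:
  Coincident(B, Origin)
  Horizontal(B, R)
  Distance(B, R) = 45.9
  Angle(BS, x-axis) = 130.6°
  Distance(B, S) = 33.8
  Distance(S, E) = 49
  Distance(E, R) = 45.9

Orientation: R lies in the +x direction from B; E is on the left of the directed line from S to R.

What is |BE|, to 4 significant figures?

47.57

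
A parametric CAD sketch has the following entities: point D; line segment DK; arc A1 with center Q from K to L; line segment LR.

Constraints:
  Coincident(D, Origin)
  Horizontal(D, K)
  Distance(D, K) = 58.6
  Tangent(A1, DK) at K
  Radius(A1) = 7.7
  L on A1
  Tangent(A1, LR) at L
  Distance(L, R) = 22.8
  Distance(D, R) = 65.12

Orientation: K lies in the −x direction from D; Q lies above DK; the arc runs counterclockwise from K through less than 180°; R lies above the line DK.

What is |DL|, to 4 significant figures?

52.05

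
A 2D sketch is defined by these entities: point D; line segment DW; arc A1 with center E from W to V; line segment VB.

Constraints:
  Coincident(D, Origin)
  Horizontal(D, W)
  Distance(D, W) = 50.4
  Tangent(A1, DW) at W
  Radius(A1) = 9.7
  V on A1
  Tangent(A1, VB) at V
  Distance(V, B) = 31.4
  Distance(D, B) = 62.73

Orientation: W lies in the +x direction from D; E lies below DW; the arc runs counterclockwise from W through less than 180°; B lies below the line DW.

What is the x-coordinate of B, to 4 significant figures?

46.31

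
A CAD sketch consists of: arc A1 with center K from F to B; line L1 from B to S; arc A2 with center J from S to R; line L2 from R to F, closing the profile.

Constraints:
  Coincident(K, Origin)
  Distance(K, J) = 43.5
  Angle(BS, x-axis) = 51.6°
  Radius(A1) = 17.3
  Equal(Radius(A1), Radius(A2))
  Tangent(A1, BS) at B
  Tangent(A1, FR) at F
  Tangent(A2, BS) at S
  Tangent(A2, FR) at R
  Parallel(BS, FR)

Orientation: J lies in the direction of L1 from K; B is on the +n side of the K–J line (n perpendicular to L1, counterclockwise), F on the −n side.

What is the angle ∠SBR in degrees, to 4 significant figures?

38.50°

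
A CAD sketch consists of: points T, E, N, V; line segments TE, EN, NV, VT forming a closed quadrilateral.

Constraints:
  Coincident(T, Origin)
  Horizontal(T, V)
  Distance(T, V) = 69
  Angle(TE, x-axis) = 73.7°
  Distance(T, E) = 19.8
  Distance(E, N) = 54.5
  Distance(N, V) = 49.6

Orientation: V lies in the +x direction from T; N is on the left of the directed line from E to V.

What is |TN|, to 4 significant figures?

70.27

Checks: |EN| = 54.50 ✓; |NV| = 49.60 ✓.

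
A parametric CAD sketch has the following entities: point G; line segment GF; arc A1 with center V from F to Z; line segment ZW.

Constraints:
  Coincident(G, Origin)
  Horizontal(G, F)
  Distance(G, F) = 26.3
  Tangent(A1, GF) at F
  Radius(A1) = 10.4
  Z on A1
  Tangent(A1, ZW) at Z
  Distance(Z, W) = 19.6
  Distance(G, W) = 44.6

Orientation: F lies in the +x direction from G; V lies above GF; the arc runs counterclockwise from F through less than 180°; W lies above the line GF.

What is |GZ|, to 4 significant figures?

38.64

G is at the origin; G and F share the same y with |GF| = 26.3 and F on the +x side, so F = (26.30, 0.000). A1 meets GF tangentially, so VF is at right angles to GF, so V = F + (0, 10.4) = (26.30, 10.40). Since VZ ⟂ ZW (tangency), |VW| = √(10.4² + 19.6²) = 22.19 regardless of where Z sits on A1. So W lies on both circle(G, 44.6) and circle(V, 22.19); the above-GF intersection is W = (30.97, 32.09). Z is the foot of the tangent from W: Z = (36.31, 13.23).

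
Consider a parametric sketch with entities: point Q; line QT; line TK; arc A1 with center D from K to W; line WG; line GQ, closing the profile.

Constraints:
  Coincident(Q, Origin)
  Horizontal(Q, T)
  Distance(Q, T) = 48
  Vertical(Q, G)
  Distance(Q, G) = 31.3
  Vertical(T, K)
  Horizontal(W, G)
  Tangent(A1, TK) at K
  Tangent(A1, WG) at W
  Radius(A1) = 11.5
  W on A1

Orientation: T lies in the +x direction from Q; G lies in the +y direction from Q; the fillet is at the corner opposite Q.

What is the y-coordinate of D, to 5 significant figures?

19.800

Q and G share the same x with |QG| = 31.3 and G on the +y side, so G = (0.0000, 31.300). The virtual corner opposite Q is at (48.000, 31.300). Since A1 is tangent to TK there, DK ⟂ TK and A1 meets WG tangentially, so DW is at right angles to WG, with radius 11.5, so the center D sits 11.5 in from both sides at D = (36.500, 19.800). So D.y = 19.800.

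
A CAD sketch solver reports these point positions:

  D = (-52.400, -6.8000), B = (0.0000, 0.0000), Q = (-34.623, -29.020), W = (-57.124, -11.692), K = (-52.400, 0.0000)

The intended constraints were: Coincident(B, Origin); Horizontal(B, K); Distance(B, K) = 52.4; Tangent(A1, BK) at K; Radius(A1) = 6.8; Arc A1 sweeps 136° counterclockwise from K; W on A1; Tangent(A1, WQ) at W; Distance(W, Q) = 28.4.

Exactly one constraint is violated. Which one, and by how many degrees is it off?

Tangent(A1, WQ) at W — off by 6.40°.

B = (0.00, 0.00) ✓; B.y = 0.00, K.y = 0.00 ✓; |BK| = 52.40 ✓; ∠(DK, KB) = 90.00° ✓; |DK| = 6.800 ✓; bearing(D→W) − bearing(D→K) = 136.0° ✓; |DW| = 6.801 ✓; ∠(DW, WQ) = 83.60° ✗; |WQ| = 28.40 ✓.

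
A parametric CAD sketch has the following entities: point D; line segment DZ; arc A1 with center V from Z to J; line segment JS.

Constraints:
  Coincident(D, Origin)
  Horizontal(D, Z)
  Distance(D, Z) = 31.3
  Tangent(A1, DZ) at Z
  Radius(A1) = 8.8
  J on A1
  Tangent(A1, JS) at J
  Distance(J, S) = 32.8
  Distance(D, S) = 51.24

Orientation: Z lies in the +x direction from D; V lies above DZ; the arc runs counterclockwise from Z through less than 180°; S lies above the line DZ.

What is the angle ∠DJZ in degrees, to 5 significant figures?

38.349°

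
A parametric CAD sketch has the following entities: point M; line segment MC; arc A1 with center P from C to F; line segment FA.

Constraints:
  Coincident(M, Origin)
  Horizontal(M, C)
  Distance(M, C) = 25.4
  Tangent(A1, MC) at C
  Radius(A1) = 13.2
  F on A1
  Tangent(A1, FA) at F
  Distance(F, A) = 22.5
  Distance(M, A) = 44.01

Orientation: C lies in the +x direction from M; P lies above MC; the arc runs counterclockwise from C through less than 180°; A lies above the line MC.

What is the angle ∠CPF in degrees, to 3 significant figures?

131°

M is at the origin; M and C share the same y with |MC| = 25.4 and C on the +x side, so C = (25.4, 0.00). Since A1 is tangent to MC there, PC ⟂ MC, so P = C + (0, 13.2) = (25.4, 13.2). Since PF ⟂ FA (tangency), |PA| = √(13.2² + 22.5²) = 26.1 regardless of where F sits on A1. So A lies on both circle(M, 44.01) and circle(P, 26.1); the above-MC intersection is A = (20.7, 38.9). F is the foot of the tangent from A: F = (35.4, 21.8).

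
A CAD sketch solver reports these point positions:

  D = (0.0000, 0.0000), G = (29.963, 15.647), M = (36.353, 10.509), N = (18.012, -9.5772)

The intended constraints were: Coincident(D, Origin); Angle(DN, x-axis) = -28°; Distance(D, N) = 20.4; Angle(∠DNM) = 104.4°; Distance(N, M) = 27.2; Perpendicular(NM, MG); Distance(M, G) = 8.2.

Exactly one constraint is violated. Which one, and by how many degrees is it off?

Perpendicular(NM, MG) — off by 3.60°.

D = (0.00, 0.00) ✓; DN at -28.00° ✓; |DN| = 20.40 ✓; ∠DNM = 104.4° ✓; |NM| = 27.20 ✓; ∠(NM, MG) = 93.60° ✗; |MG| = 8.199 ✓.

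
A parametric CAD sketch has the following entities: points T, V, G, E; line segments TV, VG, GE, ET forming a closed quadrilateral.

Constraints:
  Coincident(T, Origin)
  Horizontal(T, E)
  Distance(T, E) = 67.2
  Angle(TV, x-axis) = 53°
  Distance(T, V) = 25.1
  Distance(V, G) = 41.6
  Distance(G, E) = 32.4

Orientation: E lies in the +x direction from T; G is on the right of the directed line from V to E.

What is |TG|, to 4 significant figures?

40.91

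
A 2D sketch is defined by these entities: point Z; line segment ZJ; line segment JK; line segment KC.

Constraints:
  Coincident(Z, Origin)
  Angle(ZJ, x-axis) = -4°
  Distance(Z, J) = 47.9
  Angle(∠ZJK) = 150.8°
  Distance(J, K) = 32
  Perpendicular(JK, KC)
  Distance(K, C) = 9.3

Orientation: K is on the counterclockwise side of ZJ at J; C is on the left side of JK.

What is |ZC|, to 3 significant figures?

75.1

∠ZJK = 150.8°, so JK runs at -4.0° + (180° − 150.8°) = 25.2° from the x-axis; with |JK| = 32.0, K = J + 32.0·(cos 25.2°, sin 25.2°) = (76.7, 10.3). JK is perpendicular to KC; with |KC| = 9.3 on the left of JK, C = K + 9.3·(-0.426, 0.905) = (72.8, 18.7). Then |ZC| = |C − Z| = 75.1.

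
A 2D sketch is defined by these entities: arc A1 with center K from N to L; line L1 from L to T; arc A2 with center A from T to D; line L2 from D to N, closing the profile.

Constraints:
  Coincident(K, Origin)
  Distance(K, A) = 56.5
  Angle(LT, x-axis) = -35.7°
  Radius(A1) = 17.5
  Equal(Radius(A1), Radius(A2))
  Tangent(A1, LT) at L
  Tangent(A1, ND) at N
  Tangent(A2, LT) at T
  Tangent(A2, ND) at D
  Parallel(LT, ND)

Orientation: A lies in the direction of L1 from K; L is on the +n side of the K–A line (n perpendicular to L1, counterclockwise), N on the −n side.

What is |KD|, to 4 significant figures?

59.15

The slot axis is L1's direction at -35.7°, so u = (cos -35.7°, sin -35.7°) = (0.8121, -0.5835) and n = (−sin -35.7°, cos -35.7°) = (0.5835, 0.8121). K is at the origin and A lies 56.5 along u from K, so A = 56.5·u = (45.88, -32.97). Tangency of A1 to both parallel lines with radius 17.5 puts L and N at K ± 17.5·n: L = (10.21, 14.21), N = (-10.21, -14.21). Equal radii place T and D the same way about A: T = A + 17.5·n = (56.09, -18.76), D = A − 17.5·n = (35.67, -47.18). Then |KD| = |D − K| = 59.15.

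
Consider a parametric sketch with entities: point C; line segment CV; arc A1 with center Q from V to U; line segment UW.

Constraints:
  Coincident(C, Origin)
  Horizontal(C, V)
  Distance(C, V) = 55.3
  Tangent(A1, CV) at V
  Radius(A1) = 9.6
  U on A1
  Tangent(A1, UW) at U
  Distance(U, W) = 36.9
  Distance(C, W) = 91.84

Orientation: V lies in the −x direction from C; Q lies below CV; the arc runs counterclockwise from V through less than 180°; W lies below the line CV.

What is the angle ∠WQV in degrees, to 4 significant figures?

126.3°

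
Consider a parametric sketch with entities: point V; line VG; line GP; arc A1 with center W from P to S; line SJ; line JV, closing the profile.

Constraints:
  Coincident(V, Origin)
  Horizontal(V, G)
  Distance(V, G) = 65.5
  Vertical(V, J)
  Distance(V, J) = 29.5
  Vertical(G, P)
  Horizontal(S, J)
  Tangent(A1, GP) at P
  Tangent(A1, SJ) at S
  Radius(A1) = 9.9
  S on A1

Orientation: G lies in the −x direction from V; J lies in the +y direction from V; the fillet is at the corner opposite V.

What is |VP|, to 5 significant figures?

68.370

V is at the origin; V and G share the same y with |VG| = 65.5 and G on the −x side, so G = (-65.500, 0.0000). VJ is vertical with |VJ| = 29.5 and J on the +y side, so J = (0.0000, 29.500). The virtual corner opposite V is at (-65.500, 29.500). A1 meets GP tangentially, so WP is at right angles to GP and since A1 is tangent to SJ there, WS ⟂ SJ, with radius 9.9, so the center W sits 9.9 in from both sides at W = (-55.600, 19.600). That places the tangent points at P = (-65.500, 19.600) on GP and S = (-55.600, 29.500) on SJ. Then |VP| = |P − V| = 68.370.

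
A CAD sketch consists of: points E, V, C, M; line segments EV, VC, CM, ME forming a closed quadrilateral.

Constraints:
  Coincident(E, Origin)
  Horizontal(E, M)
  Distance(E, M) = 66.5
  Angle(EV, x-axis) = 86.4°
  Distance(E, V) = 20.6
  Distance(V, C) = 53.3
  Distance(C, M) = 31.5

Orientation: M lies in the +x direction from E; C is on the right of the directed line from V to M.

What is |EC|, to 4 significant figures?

42.92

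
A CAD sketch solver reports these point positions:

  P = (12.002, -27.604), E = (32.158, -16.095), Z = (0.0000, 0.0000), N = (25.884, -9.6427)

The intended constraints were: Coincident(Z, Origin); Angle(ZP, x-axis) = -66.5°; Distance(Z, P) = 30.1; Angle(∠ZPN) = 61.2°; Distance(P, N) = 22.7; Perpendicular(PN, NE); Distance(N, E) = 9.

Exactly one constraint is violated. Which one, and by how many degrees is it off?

Perpendicular(PN, NE) — off by 8.10°.

Z = (0.00, 0.00) ✓; ZP at -66.50° ✓; |ZP| = 30.10 ✓; ∠ZPN = 61.20° ✓; |PN| = 22.70 ✓; ∠(PN, NE) = 98.10° ✗; |NE| = 9.000 ✓.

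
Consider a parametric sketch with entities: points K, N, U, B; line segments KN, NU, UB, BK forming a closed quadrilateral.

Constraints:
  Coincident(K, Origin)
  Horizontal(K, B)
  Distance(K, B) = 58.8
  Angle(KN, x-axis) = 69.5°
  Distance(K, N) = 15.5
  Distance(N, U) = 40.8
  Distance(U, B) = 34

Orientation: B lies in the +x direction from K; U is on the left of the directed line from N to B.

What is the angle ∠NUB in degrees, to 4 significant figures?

94.94°

Checks: |NU| = 40.80 ✓; |UB| = 34.00 ✓.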